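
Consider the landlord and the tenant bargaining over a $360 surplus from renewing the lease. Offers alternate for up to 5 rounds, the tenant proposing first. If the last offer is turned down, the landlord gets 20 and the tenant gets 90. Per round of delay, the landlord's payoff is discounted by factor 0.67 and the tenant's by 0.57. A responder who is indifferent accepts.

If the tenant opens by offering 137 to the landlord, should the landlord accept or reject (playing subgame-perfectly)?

Round 5 (the tenant proposes): the landlord gets 20 if talks fail, so the tenant offers 20 and keeps 340.
Round 4 (the landlord proposes): the tenant can get 340 next round, worth 0.57 × 340 = 193.8 now, so the landlord offers 193.8, keeping 166.2.
Round 3 (the tenant proposes): the landlord can get 166.2 next round, worth 0.67 × 166.2 = 111.354 now. The tenant offers 111.354 and keeps 360 − 111.354 = 248.646.
Round 2 (the landlord proposes): the tenant can get 248.646 next round, worth 0.57 × 248.646 = 141.72822 now; the landlord offers that and keeps 218.27178.
So by rejecting in round 1, the landlord gets 218.27178 next round, worth 0.67 × 218.27178 = 146.2420926 now.
Offer 137 < 146.2420926, so the landlord rejects.

Reject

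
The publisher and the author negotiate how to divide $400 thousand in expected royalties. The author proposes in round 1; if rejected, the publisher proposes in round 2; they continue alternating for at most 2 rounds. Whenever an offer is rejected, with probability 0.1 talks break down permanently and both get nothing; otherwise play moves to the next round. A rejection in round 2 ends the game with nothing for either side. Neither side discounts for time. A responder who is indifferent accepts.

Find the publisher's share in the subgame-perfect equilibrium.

360

By backward induction:
Round 2 (the publisher proposes): the author will accept anything ≥ 0, so the publisher offers 0 and keeps 400.
Round 1 (the author proposes): rejecting gives the publisher an expected 0.9 × 400 = 360. The author offers 360 and keeps 400 − 360 = 40.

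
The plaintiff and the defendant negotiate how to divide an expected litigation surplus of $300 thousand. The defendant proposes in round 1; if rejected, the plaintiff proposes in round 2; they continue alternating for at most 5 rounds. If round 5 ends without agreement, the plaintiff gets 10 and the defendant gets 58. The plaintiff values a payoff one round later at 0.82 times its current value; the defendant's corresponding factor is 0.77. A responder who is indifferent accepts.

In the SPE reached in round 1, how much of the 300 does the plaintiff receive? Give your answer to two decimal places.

Solve by backward induction from round 5.
Round 5 (the defendant proposes): the plaintiff gets 10 if talks fail, so the defendant offers 10 and keeps 290.
Round 4 (the plaintiff proposes): the defendant can get 290 next round, worth 0.77 × 290 = 223.3 now; the plaintiff offers that and keeps 76.7.
Round 3 (the defendant proposes): the plaintiff can get 76.7 next round, worth 0.82 × 76.7 = 62.894 now; the defendant offers that and keeps 237.106.
Round 2 (the plaintiff proposes): the defendant can get 237.106 next round, worth 0.77 × 237.106 = 182.57162 now. The plaintiff offers 182.57162 and keeps 300 − 182.57162 = 117.42838.
Round 1 (the defendant proposes): the plaintiff can get 117.42838 next round, worth 0.82 × 117.42838 = 96.2912716 now, so the defendant offers 96.2912716, keeping 203.7087284.

96.29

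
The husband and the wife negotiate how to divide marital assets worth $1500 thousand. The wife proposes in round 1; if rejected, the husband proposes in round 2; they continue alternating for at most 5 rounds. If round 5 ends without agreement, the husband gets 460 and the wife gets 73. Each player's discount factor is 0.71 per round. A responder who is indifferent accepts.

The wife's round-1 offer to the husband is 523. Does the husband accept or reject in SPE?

Reject

Work out the husband's continuation value if the offer is rejected.
Round 5 (the wife proposes): the husband gets 460 if talks fail, so the wife offers 460 and keeps 1040.
Round 4 (the husband proposes): the wife can get 1040 next round, worth 0.71 × 1040 = 738.4 now, so the husband offers 738.4, keeping 761.6.
Round 3 (the wife proposes): the husband can get 761.6 next round, worth 0.71 × 761.6 = 540.736 now; the wife offers that and keeps 959.264.
Round 2 (the husband proposes): the wife can get 959.264 next round, worth 0.71 × 959.264 = 681.07744 now, so the husband offers 681.07744, keeping 818.92256.
So by rejecting in round 1, the husband gets 818.92256 next round, worth 0.71 × 818.92256 = 581.4350176 now.
Offer 523 < 581.4350176, so the husband rejects.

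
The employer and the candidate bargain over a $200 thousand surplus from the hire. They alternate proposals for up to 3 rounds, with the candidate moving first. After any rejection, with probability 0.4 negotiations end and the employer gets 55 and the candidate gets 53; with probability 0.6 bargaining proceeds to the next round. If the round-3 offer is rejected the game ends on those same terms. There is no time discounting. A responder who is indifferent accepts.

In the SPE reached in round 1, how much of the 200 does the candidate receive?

Round 3 (the candidate proposes): the employer gets 55 if talks fail, so the candidate offers 55 and keeps 145.
Round 2 (the employer proposes): rejecting gives the candidate an expected 0.6 × 145 + 0.4 × 53 = 108.2; the employer offers that and keeps 91.8.
Round 1 (the candidate proposes): rejecting gives the employer an expected 0.6 × 91.8 + 0.4 × 55 = 77.08, so the candidate offers 77.08, keeping 122.92.

122.92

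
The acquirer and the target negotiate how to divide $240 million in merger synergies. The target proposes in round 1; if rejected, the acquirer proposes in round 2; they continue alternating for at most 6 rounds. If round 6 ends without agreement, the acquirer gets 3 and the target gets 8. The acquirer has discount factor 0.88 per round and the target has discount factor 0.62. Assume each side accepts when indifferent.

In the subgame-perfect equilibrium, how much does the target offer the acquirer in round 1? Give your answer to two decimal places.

184.82

Round 6 (the acquirer proposes): the target gets 8 if talks fail, so the acquirer offers 8 and keeps 232.
Round 5 (the target proposes): the acquirer can get 232 next round, worth 0.88 × 232 = 204.16 now, so the target offers 204.16, keeping 35.84.
Round 4 (the acquirer proposes): the target can get 35.84 next round, worth 0.62 × 35.84 = 22.2208 now, so the acquirer offers 22.2208, keeping 217.7792.
Round 3 (the target proposes): the acquirer can get 217.7792 next round, worth 0.88 × 217.7792 = 191.645696 now. The target offers 191.645696 and keeps 240 − 191.645696 = 48.354304.
Round 2 (the acquirer proposes): the target can get 48.354304 next round, worth 0.62 × 48.354304 = 29.97966848 now. The acquirer offers 29.97966848 and keeps 240 − 29.97966848 = 210.02033152.
Round 1 (the target proposes): the acquirer can get 210.02033152 next round, worth 0.88 × 210.02033152 = 184.8178917376 now. The target offers 184.8178917376 and keeps 240 − 184.8178917376 = 55.1821082624.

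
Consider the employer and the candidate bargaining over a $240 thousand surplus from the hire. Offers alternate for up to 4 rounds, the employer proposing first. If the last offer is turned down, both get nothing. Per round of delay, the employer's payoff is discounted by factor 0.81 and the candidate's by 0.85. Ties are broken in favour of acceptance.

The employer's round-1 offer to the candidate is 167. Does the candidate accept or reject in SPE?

Reject

Round 4 (the candidate proposes): the employer will accept anything ≥ 0, so the candidate offers 0 and keeps 240.
Round 3 (the employer proposes): the candidate can get 240 next round, worth 0.85 × 240 = 204 now, so the employer offers 204, keeping 36.
Round 2 (the candidate proposes): the employer can get 36 next round, worth 0.81 × 36 = 29.16 now, so the candidate offers 29.16, keeping 210.84.
So by rejecting in round 1, the candidate gets 210.84 next round, worth 0.85 × 210.84 = 179.214 now.
Offer 167 < 179.214, so the candidate rejects.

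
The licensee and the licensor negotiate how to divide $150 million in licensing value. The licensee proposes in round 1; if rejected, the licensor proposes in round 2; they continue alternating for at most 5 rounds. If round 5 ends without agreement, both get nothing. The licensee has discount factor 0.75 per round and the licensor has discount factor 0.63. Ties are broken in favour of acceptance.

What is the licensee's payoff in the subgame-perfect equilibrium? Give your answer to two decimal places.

Work backward from the last round.
Round 5 (the licensee proposes): rejection yields 0 for the licensor; the licensee offers 0 and keeps 150.
Round 4 (the licensor proposes): the licensee can get 150 next round, worth 0.75 × 150 = 112.5 now. The licensor offers 112.5 and keeps 150 − 112.5 = 37.5.
Round 3 (the licensee proposes): the licensor can get 37.5 next round, worth 0.63 × 37.5 = 23.625 now. The licensee offers 23.625 and keeps 150 − 23.625 = 126.375.
Round 2 (the licensor proposes): the licensee can get 126.375 next round, worth 0.75 × 126.375 = 94.78125 now; the licensor offers that and keeps 55.21875.
Round 1 (the licensee proposes): the licensor can get 55.21875 next round, worth 0.63 × 55.21875 = 34.7878125 now; the licensee offers that and keeps 115.2121875.

115.21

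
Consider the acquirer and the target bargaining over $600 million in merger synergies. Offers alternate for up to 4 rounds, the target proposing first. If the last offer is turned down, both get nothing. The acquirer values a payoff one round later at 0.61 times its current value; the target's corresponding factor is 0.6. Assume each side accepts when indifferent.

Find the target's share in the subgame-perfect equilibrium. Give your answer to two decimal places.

319.64

Round 4 (the acquirer proposes): the target will accept anything ≥ 0, so the acquirer offers 0 and keeps 600.
Round 3 (the target proposes): the acquirer can get 600 next round, worth 0.61 × 600 = 366 now; the target offers that and keeps 234.
Round 2 (the acquirer proposes): the target can get 234 next round, worth 0.6 × 234 = 140.4 now. The acquirer offers 140.4 and keeps 600 − 140.4 = 459.6.
Round 1 (the target proposes): the acquirer can get 459.6 next round, worth 0.61 × 459.6 = 280.356 now; the target offers that and keeps 319.644.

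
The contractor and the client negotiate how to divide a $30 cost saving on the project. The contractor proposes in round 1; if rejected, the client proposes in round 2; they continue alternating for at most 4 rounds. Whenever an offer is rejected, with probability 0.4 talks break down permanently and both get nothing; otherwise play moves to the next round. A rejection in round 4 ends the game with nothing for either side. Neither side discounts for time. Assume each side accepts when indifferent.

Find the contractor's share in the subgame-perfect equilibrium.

Round 4 (the client proposes): the contractor will accept anything ≥ 0, so the client offers 0 and keeps 30.
Round 3 (the contractor proposes): rejecting gives the client an expected 0.6 × 30 = 18; the contractor offers that and keeps 12.
Round 2 (the client proposes): rejecting gives the contractor an expected 0.6 × 12 = 7.2, so the client offers 7.2, keeping 22.8.
Round 1 (the contractor proposes): rejecting gives the client an expected 0.6 × 22.8 = 13.68, so the contractor offers 13.68, keeping 16.32.

16.32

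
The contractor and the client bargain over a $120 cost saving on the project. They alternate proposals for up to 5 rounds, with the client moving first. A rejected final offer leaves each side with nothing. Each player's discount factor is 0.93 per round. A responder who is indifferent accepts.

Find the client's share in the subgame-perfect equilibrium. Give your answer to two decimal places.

Round 5 (the client proposes): rejection yields 0 for the contractor; the client offers 0 and keeps 120.
Round 4 (the contractor proposes): the client can get 120 next round, worth 0.93 × 120 = 111.6 now. The contractor offers 111.6 and keeps 120 − 111.6 = 8.4.
Round 3 (the client proposes): the contractor can get 8.4 next round, worth 0.93 × 8.4 = 7.812 now; the client offers that and keeps 112.188.
Round 2 (the contractor proposes): the client can get 112.188 next round, worth 0.93 × 112.188 = 104.33484 now; the contractor offers that and keeps 15.66516.
Round 1 (the client proposes): the contractor can get 15.66516 next round, worth 0.93 × 15.66516 = 14.5685988 now. The client offers 14.5685988 and keeps 120 − 14.5685988 = 105.4314012.

105.43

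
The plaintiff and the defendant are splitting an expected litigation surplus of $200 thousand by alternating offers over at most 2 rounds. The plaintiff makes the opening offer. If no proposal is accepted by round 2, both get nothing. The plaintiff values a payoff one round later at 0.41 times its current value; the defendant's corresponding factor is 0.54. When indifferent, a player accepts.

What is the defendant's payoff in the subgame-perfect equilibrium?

108

Round 2 (the defendant proposes): the plaintiff will accept anything ≥ 0, so the defendant offers 0 and keeps 200.
Round 1 (the plaintiff proposes): the defendant can get 200 next round, worth 0.54 × 200 = 108 now. The plaintiff offers 108 and keeps 200 − 108 = 92.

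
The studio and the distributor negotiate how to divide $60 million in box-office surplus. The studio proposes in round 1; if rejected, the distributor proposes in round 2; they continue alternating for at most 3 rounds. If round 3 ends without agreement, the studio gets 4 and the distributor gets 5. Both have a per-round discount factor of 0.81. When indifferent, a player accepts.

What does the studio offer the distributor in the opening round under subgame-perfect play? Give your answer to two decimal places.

12.51

Round 3 (the studio proposes): the distributor gets 5 if talks fail, so the studio offers 5 and keeps 55.
Round 2 (the distributor proposes): the studio can get 55 next round, worth 0.81 × 55 = 44.55 now, so the distributor offers 44.55, keeping 15.45.
Round 1 (the studio proposes): the distributor can get 15.45 next round, worth 0.81 × 15.45 = 12.5145 now; the studio offers that and keeps 47.4855.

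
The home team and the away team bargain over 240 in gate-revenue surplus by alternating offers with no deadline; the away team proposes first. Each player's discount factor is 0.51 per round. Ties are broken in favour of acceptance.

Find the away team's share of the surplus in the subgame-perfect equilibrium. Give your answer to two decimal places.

In a stationary SPE each proposer offers the other exactly their discounted continuation value.
If the away team keeps x when proposing and the home team keeps y when proposing, then x = 240 − 0.51y and y = 240 − 0.51x.
Solving: x = 240(1 − 0.51) / (1 − 0.51·0.51) = 117.6 / 0.7399 ≈ 158.9404.
The home team gets 240 − 158.9404 ≈ 81.0596.

158.94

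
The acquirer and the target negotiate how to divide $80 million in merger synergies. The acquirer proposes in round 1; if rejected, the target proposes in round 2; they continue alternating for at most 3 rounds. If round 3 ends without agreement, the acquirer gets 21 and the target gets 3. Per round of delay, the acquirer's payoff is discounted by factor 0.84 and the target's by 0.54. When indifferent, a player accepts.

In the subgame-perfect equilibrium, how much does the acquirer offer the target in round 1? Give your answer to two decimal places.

By backward induction:
Round 3 (the acquirer proposes): the target gets 3 if talks fail, so the acquirer offers 3 and keeps 77.
Round 2 (the target proposes): the acquirer can get 77 next round, worth 0.84 × 77 = 64.68 now, so the target offers 64.68, keeping 15.32.
Round 1 (the acquirer proposes): the target can get 15.32 next round, worth 0.54 × 15.32 = 8.2728 now, so the acquirer offers 8.2728, keeping 71.7272.

8.27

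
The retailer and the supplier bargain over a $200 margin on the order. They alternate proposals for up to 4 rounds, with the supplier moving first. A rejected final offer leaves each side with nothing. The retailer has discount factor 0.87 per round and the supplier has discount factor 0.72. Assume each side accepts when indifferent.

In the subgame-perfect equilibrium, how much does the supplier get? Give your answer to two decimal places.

Round 4 (the retailer proposes): the supplier will accept anything ≥ 0, so the retailer offers 0 and keeps 200.
Round 3 (the supplier proposes): the retailer can get 200 next round, worth 0.87 × 200 = 174 now. The supplier offers 174 and keeps 200 − 174 = 26.
Round 2 (the retailer proposes): the supplier can get 26 next round, worth 0.72 × 26 = 18.72 now, so the retailer offers 18.72, keeping 181.28.
Round 1 (the supplier proposes): the retailer can get 181.28 next round, worth 0.87 × 181.28 = 157.7136 now. The supplier offers 157.7136 and keeps 200 − 157.7136 = 42.2864.

42.29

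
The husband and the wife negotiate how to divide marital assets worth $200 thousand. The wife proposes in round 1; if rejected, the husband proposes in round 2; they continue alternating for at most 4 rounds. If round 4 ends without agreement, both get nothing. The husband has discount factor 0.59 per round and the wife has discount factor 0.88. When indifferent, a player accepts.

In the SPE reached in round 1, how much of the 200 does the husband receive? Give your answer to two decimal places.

75.43

Round 4 (the husband proposes): rejection yields 0 for the wife; the husband offers 0 and keeps 200.
Round 3 (the wife proposes): the husband can get 200 next round, worth 0.59 × 200 = 118 now; the wife offers that and keeps 82.
Round 2 (the husband proposes): the wife can get 82 next round, worth 0.88 × 82 = 72.16 now. The husband offers 72.16 and keeps 200 − 72.16 = 127.84.
Round 1 (the wife proposes): the husband can get 127.84 next round, worth 0.59 × 127.84 = 75.4256 now; the wife offers that and keeps 124.5744.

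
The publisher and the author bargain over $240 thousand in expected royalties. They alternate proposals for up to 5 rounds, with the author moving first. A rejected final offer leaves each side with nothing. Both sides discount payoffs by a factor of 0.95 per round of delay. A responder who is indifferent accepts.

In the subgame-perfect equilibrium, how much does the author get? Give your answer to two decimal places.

218.31

Round 5 (the author proposes): the publisher will accept anything ≥ 0, so the author offers 0 and keeps 240.
Round 4 (the publisher proposes): the author can get 240 next round, worth 0.95 × 240 = 228 now, so the publisher offers 228, keeping 12.
Round 3 (the author proposes): the publisher can get 12 next round, worth 0.95 × 12 = 11.4 now, so the author offers 11.4, keeping 228.6.
Round 2 (the publisher proposes): the author can get 228.6 next round, worth 0.95 × 228.6 = 217.17 now, so the publisher offers 217.17, keeping 22.83.
Round 1 (the author proposes): the publisher can get 22.83 next round, worth 0.95 × 22.83 = 21.6885 now. The author offers 21.6885 and keeps 240 − 21.6885 = 218.3115.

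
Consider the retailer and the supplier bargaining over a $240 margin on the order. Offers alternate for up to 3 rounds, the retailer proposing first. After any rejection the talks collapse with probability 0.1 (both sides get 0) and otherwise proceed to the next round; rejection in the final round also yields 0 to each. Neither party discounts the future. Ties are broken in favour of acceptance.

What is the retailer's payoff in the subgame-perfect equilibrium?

218.4

Round 3 (the retailer proposes): the supplier will accept anything ≥ 0, so the retailer offers 0 and keeps 240.
Round 2 (the supplier proposes): rejecting gives the retailer an expected 0.9 × 240 = 216. The supplier offers 216 and keeps 240 − 216 = 24.
Round 1 (the retailer proposes): rejecting gives the supplier an expected 0.9 × 24 = 21.6, so the retailer offers 21.6, keeping 218.4.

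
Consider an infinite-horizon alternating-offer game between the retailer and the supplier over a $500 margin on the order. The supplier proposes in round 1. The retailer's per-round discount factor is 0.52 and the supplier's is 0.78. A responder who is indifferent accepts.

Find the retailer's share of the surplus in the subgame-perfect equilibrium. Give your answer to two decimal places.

Let x be the supplier's share when the supplier proposes and y be the retailer's share when the retailer proposes.
The retailer accepts iff offered ≥ 0.52·y, so x = 500 − 0.52y. Symmetrically y = 500 − 0.78x.
Substituting: x = 500 − 0.52(500 − 0.78x), giving x(1 − 0.78·0.52) = 500(1 − 0.52).
So x = 500 × 0.48 / 0.5944 ≈ 403.7685, and the retailer receives 500 − x ≈ 96.2315.

96.23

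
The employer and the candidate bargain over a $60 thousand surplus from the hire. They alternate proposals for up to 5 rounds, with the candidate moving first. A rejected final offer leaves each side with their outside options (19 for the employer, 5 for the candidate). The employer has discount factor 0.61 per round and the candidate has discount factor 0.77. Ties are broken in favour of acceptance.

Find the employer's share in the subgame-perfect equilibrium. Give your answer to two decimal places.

By backward induction:
Round 5 (the candidate proposes): the employer gets 19 if talks fail, so the candidate offers 19 and keeps 41.
Round 4 (the employer proposes): the candidate can get 41 next round, worth 0.77 × 41 = 31.57 now; the employer offers that and keeps 28.43.
Round 3 (the candidate proposes): the employer can get 28.43 next round, worth 0.61 × 28.43 = 17.3423 now; the candidate offers that and keeps 42.6577.
Round 2 (the employer proposes): the candidate can get 42.6577 next round, worth 0.77 × 42.6577 = 32.846429 now, so the employer offers 32.846429, keeping 27.153571.
Round 1 (the candidate proposes): the employer can get 27.153571 next round, worth 0.61 × 27.153571 = 16.56367831 now. The candidate offers 16.56367831 and keeps 60 − 16.56367831 = 43.43632169.

16.56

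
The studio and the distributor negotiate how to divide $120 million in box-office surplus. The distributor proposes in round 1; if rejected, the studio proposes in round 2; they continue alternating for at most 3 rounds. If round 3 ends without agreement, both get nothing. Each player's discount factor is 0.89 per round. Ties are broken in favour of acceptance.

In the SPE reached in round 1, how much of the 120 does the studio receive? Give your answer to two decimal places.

Round 3 (the distributor proposes): the studio will accept anything ≥ 0, so the distributor offers 0 and keeps 120.
Round 2 (the studio proposes): the distributor can get 120 next round, worth 0.89 × 120 = 106.8 now. The studio offers 106.8 and keeps 120 − 106.8 = 13.2.
Round 1 (the distributor proposes): the studio can get 13.2 next round, worth 0.89 × 13.2 = 11.748 now. The distributor offers 11.748 and keeps 120 − 11.748 = 108.252.

11.75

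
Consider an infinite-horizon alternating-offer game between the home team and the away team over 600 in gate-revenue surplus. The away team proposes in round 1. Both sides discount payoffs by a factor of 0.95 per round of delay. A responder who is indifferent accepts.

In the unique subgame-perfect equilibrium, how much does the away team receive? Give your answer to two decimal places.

In a stationary SPE each proposer offers the other exactly their discounted continuation value.
If the away team keeps x when proposing and the home team keeps y when proposing, then x = 600 − 0.95y and y = 600 − 0.95x.
Solving: x = 600(1 − 0.95) / (1 − 0.95·0.95) = 30 / 0.0975 ≈ 307.6923.
The home team gets 600 − 307.6923 ≈ 292.3077.

307.69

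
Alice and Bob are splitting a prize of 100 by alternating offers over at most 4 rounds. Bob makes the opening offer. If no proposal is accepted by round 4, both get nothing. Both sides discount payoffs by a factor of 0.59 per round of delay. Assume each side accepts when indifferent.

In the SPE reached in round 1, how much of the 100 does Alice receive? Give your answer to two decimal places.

Round 4 (Alice proposes): rejection yields 0 for Bob; Alice offers 0 and keeps 100.
Round 3 (Bob proposes): Alice can get 100 next round, worth 0.59 × 100 = 59 now. Bob offers 59 and keeps 100 − 59 = 41.
Round 2 (Alice proposes): Bob can get 41 next round, worth 0.59 × 41 = 24.19 now; Alice offers that and keeps 75.81.
Round 1 (Bob proposes): Alice can get 75.81 next round, worth 0.59 × 75.81 = 44.7279 now, so Bob offers 44.7279, keeping 55.2721.

44.73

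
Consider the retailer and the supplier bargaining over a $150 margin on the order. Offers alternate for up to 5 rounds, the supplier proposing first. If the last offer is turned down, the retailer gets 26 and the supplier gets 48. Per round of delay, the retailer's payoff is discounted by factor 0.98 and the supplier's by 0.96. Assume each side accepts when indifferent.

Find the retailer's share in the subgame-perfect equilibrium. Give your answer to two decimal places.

Round 5 (the supplier proposes): the retailer gets 26 if talks fail, so the supplier offers 26 and keeps 124.
Round 4 (the retailer proposes): the supplier can get 124 next round, worth 0.96 × 124 = 119.04 now, so the retailer offers 119.04, keeping 30.96.
Round 3 (the supplier proposes): the retailer can get 30.96 next round, worth 0.98 × 30.96 = 30.3408 now; the supplier offers that and keeps 119.6592.
Round 2 (the retailer proposes): the supplier can get 119.6592 next round, worth 0.96 × 119.6592 = 114.872832 now; the retailer offers that and keeps 35.127168.
Round 1 (the supplier proposes): the retailer can get 35.127168 next round, worth 0.98 × 35.127168 = 34.42462464 now, so the supplier offers 34.42462464, keeping 115.57537536.

34.42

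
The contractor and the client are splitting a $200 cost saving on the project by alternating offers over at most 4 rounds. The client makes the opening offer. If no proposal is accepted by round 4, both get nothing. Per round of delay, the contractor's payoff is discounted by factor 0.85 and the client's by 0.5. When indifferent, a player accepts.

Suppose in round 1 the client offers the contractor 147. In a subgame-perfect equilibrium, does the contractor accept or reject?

Reject

Work out the contractor's continuation value if the offer is rejected.
Round 4 (the contractor proposes): rejection yields 0 for the client; the contractor offers 0 and keeps 200.
Round 3 (the client proposes): the contractor can get 200 next round, worth 0.85 × 200 = 170 now; the client offers that and keeps 30.
Round 2 (the contractor proposes): the client can get 30 next round, worth 0.5 × 30 = 15 now, so the contractor offers 15, keeping 185.
So by rejecting in round 1, the contractor gets 185 next round, worth 0.85 × 185 = 157.25 now.
Offer 147 < 157.25, so the contractor rejects.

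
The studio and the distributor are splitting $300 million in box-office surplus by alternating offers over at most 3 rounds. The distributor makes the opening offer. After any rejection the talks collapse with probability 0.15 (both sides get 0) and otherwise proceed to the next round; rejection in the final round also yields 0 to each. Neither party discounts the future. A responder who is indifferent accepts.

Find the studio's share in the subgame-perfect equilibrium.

38.25

By backward induction:
Round 3 (the distributor proposes): the studio will accept anything ≥ 0, so the distributor offers 0 and keeps 300.
Round 2 (the studio proposes): rejecting gives the distributor an expected 0.85 × 300 = 255. The studio offers 255 and keeps 300 − 255 = 45.
Round 1 (the distributor proposes): rejecting gives the studio an expected 0.85 × 45 = 38.25. The distributor offers 38.25 and keeps 300 − 38.25 = 261.75.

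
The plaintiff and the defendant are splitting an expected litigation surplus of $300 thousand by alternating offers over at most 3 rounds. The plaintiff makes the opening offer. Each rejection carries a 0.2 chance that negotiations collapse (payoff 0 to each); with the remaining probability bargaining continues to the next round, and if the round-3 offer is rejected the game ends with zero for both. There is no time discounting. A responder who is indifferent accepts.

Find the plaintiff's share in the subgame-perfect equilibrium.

By backward induction:
Round 3 (the plaintiff proposes): the defendant will accept anything ≥ 0, so the plaintiff offers 0 and keeps 300.
Round 2 (the defendant proposes): rejecting gives the plaintiff an expected 0.8 × 300 = 240; the defendant offers that and keeps 60.
Round 1 (the plaintiff proposes): rejecting gives the defendant an expected 0.8 × 60 = 48. The plaintiff offers 48 and keeps 300 − 48 = 252.

252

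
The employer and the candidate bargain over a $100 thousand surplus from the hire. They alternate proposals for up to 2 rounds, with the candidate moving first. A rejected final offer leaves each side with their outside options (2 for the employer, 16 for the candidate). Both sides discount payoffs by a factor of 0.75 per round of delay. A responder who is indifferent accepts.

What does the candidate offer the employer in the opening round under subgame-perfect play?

Round 2 (the employer proposes): the candidate gets 16 if talks fail, so the employer offers 16 and keeps 84.
Round 1 (the candidate proposes): the employer can get 84 next round, worth 0.75 × 84 = 63 now, so the candidate offers 63, keeping 37.

63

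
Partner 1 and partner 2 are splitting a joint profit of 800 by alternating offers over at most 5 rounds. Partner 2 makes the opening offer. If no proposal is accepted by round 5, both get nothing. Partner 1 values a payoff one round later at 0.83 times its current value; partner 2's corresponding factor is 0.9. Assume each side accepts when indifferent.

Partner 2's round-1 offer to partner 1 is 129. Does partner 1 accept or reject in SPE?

Accept

Work out partner 1's continuation value if the offer is rejected.
Round 5 (partner 2 proposes): partner 1 will accept anything ≥ 0, so partner 2 offers 0 and keeps 800.
Round 4 (partner 1 proposes): partner 2 can get 800 next round, worth 0.9 × 800 = 720 now. Partner 1 offers 720 and keeps 800 − 720 = 80.
Round 3 (partner 2 proposes): partner 1 can get 80 next round, worth 0.83 × 80 = 66.4 now, so partner 2 offers 66.4, keeping 733.6.
Round 2 (partner 1 proposes): partner 2 can get 733.6 next round, worth 0.9 × 733.6 = 660.24 now; partner 1 offers that and keeps 139.76.
So by rejecting in round 1, partner 1 gets 139.76 next round, worth 0.83 × 139.76 = 116.0008 now.
Offer 129 ≥ 116.0008, so partner 1 accepts.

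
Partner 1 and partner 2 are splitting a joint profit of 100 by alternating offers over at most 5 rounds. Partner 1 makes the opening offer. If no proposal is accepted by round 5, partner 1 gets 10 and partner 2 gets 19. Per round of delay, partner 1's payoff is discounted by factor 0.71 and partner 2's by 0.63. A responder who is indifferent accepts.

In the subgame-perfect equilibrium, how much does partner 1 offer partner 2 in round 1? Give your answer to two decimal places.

30.24

Work backward from the last round.
Round 5 (partner 1 proposes): partner 2 gets 19 if talks fail, so partner 1 offers 19 and keeps 81.
Round 4 (partner 2 proposes): partner 1 can get 81 next round, worth 0.71 × 81 = 57.51 now; partner 2 offers that and keeps 42.49.
Round 3 (partner 1 proposes): partner 2 can get 42.49 next round, worth 0.63 × 42.49 = 26.7687 now. Partner 1 offers 26.7687 and keeps 100 − 26.7687 = 73.2313.
Round 2 (partner 2 proposes): partner 1 can get 73.2313 next round, worth 0.71 × 73.2313 = 51.994223 now, so partner 2 offers 51.994223, keeping 48.005777.
Round 1 (partner 1 proposes): partner 2 can get 48.005777 next round, worth 0.63 × 48.005777 = 30.24363951 now; partner 1 offers that and keeps 69.75636049.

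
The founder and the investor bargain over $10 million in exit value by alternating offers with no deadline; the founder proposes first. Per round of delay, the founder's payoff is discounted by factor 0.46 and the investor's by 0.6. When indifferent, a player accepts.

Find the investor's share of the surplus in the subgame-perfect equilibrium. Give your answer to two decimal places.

4.48

In a stationary SPE each proposer offers the other exactly their discounted continuation value.
If the founder keeps x when proposing and the investor keeps y when proposing, then x = 10 − 0.6y and y = 10 − 0.46x.
Solving: x = 10(1 − 0.6) / (1 − 0.46·0.6) = 4 / 0.724 ≈ 5.5249.
The investor gets 10 − 5.5249 ≈ 4.4751.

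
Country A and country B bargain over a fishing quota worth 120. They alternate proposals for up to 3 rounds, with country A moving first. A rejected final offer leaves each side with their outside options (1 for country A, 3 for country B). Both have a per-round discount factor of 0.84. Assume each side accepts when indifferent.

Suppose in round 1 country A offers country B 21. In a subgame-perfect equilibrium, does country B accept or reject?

Accept

Work out country B's continuation value if the offer is rejected.
Round 3 (country A proposes): country B gets 3 if talks fail, so country A offers 3 and keeps 117.
Round 2 (country B proposes): country A can get 117 next round, worth 0.84 × 117 = 98.28 now, so country B offers 98.28, keeping 21.72.
So by rejecting in round 1, country B gets 21.72 next round, worth 0.84 × 21.72 = 18.2448 now.
Offer 21 ≥ 18.2448, so country B accepts.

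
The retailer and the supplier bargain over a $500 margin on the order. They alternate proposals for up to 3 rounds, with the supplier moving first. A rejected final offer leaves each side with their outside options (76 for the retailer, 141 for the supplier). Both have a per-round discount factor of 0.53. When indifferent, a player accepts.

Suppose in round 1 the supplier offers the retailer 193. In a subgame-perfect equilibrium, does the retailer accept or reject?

Accept

Work out the retailer's continuation value if the offer is rejected.
Round 3 (the supplier proposes): the retailer gets 76 if talks fail, so the supplier offers 76 and keeps 424.
Round 2 (the retailer proposes): the supplier can get 424 next round, worth 0.53 × 424 = 224.72 now; the retailer offers that and keeps 275.28.
So by rejecting in round 1, the retailer gets 275.28 next round, worth 0.53 × 275.28 = 145.8984 now.
Offer 193 ≥ 145.8984, so the retailer accepts.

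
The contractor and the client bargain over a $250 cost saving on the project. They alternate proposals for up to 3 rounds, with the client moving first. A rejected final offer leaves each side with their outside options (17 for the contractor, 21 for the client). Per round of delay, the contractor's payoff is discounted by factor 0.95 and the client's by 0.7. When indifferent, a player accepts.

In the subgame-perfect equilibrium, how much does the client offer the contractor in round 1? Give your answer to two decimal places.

Round 3 (the client proposes): the contractor gets 17 if talks fail, so the client offers 17 and keeps 233.
Round 2 (the contractor proposes): the client can get 233 next round, worth 0.7 × 233 = 163.1 now. The contractor offers 163.1 and keeps 250 − 163.1 = 86.9.
Round 1 (the client proposes): the contractor can get 86.9 next round, worth 0.95 × 86.9 = 82.555 now, so the client offers 82.555, keeping 167.445.

82.56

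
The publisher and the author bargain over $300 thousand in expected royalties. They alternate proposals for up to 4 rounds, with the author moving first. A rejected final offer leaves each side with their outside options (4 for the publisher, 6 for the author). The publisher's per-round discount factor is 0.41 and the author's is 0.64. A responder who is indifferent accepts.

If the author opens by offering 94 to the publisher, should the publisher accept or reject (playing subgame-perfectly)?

Round 4 (the publisher proposes): the author gets 6 if talks fail, so the publisher offers 6 and keeps 294.
Round 3 (the author proposes): the publisher can get 294 next round, worth 0.41 × 294 = 120.54 now. The author offers 120.54 and keeps 300 − 120.54 = 179.46.
Round 2 (the publisher proposes): the author can get 179.46 next round, worth 0.64 × 179.46 = 114.8544 now; the publisher offers that and keeps 185.1456.
So by rejecting in round 1, the publisher gets 185.1456 next round, worth 0.41 × 185.1456 = 75.909696 now.
Offer 94 ≥ 75.909696, so the publisher accepts.

Accept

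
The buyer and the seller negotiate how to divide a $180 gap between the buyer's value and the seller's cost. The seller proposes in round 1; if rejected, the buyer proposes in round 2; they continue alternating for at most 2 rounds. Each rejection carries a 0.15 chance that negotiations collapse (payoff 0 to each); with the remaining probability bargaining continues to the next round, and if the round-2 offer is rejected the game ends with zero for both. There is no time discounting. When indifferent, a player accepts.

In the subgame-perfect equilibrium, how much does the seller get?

By backward induction:
Round 2 (the buyer proposes): rejection yields 0 for the seller; the buyer offers 0 and keeps 180.
Round 1 (the seller proposes): rejecting gives the buyer an expected 0.85 × 180 = 153, so the seller offers 153, keeping 27.

27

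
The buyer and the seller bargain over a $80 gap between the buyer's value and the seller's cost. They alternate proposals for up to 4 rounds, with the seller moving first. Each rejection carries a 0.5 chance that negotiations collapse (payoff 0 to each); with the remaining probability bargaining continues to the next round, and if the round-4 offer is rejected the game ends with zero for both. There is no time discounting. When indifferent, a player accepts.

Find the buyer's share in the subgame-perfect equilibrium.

30

Round 4 (the buyer proposes): the seller will accept anything ≥ 0, so the buyer offers 0 and keeps 80.
Round 3 (the seller proposes): rejecting gives the buyer an expected 0.5 × 80 = 40, so the seller offers 40, keeping 40.
Round 2 (the buyer proposes): rejecting gives the seller an expected 0.5 × 40 = 20; the buyer offers that and keeps 60.
Round 1 (the seller proposes): rejecting gives the buyer an expected 0.5 × 60 = 30, so the seller offers 30, keeping 50.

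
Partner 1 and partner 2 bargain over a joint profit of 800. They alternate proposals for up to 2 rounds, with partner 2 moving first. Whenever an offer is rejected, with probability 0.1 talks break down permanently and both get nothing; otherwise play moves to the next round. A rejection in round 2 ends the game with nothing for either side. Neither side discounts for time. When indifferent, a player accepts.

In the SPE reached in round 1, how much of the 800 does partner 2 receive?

Round 2 (partner 1 proposes): partner 2 will accept anything ≥ 0, so partner 1 offers 0 and keeps 800.
Round 1 (partner 2 proposes): rejecting gives partner 1 an expected 0.9 × 800 = 720, so partner 2 offers 720, keeping 80.

80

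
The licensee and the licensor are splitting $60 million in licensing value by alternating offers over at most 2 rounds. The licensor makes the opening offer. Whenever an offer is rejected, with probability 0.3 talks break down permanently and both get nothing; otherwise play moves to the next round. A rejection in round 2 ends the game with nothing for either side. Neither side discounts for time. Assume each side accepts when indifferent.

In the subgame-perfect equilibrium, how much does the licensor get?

18

By backward induction:
Round 2 (the licensee proposes): the licensor will accept anything ≥ 0, so the licensee offers 0 and keeps 60.
Round 1 (the licensor proposes): rejecting gives the licensee an expected 0.7 × 60 = 42. The licensor offers 42 and keeps 60 − 42 = 18.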